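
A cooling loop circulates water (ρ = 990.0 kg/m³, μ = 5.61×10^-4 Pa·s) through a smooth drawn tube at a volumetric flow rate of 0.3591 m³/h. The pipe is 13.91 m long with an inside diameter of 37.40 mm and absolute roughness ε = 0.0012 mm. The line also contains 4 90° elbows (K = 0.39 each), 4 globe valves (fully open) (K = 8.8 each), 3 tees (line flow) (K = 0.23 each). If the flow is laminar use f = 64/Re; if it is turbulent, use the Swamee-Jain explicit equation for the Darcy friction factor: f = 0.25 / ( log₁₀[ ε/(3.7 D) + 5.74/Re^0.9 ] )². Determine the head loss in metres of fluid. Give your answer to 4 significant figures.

h_f ≈ 0.02135 m

Q = 0.3591 m³/h = 0.3591/3600 = 9.975e-05 m³/s.
Cross-sectional area A = πD²/4 = π(0.0374)²/4 = 0.001099 m²; mean velocity V = Q/A = 9.975e-05/0.001099 = 0.0908 m/s.
Reynolds number Re = ρVD/μ = 990 · 0.0908 · 0.0374 / 0.000561 = 5993.
Re > 4000 → turbulent. Relative roughness ε/D = 1.2e-06/0.0374 = 3.21e-05. Swamee-Jain: f = 0.25/(log₁₀[3.21e-05/3.7 + 5.74/5993^0.9])² = 0.25/(log₁₀[8.67e-06 + 0.00229])² = 0.25/(-2.639)² = 0.03589.
Total minor-loss coefficient ΣK = 4·0.39 + 4·8.8 + 3·0.23 = 37.5.
ΔP = [f·L/D + ΣK]·(ρV²/2) = [0.03589·13.91/0.0374 + 37.5]·(990·0.0908²/2) = [13.35 + 37.5]·4.081 = 207.3 Pa.
Head loss h_f = ΔP/(ρg) = 207.3/(990·9.81) = 0.02135 m.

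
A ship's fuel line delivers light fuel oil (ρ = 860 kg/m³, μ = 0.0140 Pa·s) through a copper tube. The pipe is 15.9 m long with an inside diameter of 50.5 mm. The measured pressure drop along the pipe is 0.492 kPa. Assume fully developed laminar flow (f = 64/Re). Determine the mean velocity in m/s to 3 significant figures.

V ≈ 0.176 m/s

For laminar flow, f = 64/Re with Re = ρVD/μ, so Darcy-Weisbach reduces to ΔP = 32μLV/D². Solving for V: V = ΔP·D²/(32μL) = 492·(0.0505)²/(32·0.014·15.9) = 0.1761 m/s.
Check: Re = ρVD/μ = 860·0.1761·0.0505/0.014 = 546.4 < 2300, so the laminar assumption holds.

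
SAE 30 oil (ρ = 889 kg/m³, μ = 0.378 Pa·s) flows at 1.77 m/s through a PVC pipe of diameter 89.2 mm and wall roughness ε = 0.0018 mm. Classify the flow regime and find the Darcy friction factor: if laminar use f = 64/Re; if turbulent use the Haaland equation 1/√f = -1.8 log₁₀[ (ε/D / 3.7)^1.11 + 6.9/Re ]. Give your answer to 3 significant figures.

Re = ρVD/μ = 889·1.77·0.0892/0.378 = 371.3.
Re < 2300 → laminar, so f = 64/Re = 0.1724 (roughness is irrelevant in laminar flow).

f ≈ 0.172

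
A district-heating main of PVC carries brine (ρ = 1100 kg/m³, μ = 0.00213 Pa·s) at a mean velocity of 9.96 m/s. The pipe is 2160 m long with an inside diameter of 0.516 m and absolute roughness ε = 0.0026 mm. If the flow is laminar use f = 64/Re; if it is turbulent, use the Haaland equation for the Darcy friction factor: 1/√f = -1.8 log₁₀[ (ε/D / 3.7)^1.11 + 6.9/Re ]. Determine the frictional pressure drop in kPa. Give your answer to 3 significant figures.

Reynolds number Re = ρVD/μ = 1100 · 9.96 · 0.516 / 0.00213 = 2.654e+06.
Re > 4000 → turbulent. Relative roughness ε/D = 2.6e-06/0.516 = 5.04e-06. Haaland: 1/√f = -1.8 log₁₀[(5.04e-06/3.7)^1.11 + 6.9/2.654e+06] = -1.8 log₁₀[3.08e-07 + 2.6e-06] = 9.966, so f = 0.01007.
Darcy-Weisbach: ΔP = f(L/D)(ρV²/2) = 0.01007·(2160/0.516)·(1100·9.96²/2) = 0.01007·4186·5.456e+04 = 2.3e+06 Pa.
ΔP = 2.3e+06 Pa = 2300 kPa.

ΔP ≈ 2300 kPa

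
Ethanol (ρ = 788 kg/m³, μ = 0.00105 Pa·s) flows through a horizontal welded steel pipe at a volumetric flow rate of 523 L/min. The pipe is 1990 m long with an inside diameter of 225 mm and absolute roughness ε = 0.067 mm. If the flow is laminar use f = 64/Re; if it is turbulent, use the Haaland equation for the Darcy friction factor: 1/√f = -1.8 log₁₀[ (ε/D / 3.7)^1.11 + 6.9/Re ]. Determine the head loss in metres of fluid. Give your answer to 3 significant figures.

h_f ≈ 0.497 m

Q = 523 L/min = 523/60000 = 0.008717 m³/s.
Cross-sectional area A = πD²/4 = π(0.225)²/4 = 0.03976 m²; mean velocity V = Q/A = 0.008717/0.03976 = 0.2192 m/s.
Reynolds number Re = ρVD/μ = 788 · 0.2192 · 0.225 / 0.00105 = 3.702e+04.
Re > 4000 → turbulent. Relative roughness ε/D = 6.7e-05/0.225 = 0.000298. Haaland: 1/√f = -1.8 log₁₀[(0.000298/3.7)^1.11 + 6.9/3.702e+04] = -1.8 log₁₀[2.85e-05 + 0.000186] = 6.602, so f = 0.02294.
Darcy-Weisbach: ΔP = f(L/D)(ρV²/2) = 0.02294·(1990/0.225)·(788·0.2192²/2) = 0.02294·8844·18.94 = 3843 Pa.
Head loss h_f = ΔP/(ρg) = 3843/(788·9.81) = 0.497 m.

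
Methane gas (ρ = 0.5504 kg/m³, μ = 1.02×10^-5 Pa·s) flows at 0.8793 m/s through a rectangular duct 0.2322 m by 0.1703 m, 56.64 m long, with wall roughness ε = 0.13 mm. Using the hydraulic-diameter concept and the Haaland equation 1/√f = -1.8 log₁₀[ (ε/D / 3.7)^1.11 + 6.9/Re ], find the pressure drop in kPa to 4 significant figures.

ΔP ≈ 0.001980 kPa

Hydraulic diameter D_h = 4A/P = 4·(0.2322·0.1703)/(2·(0.2322+0.1703)) = 0.1582/0.805 = 0.1965 m.
Re = ρVD_h/μ = 0.5504·0.8793·0.1965/1.02e-05 = 9323.
ε/D_h = 0.00013/0.1965 = 0.000662; Haaland gives 1/√f = -1.8 log₁₀[6.92e-05+0.00074] = 5.565, so f = 0.03229.
ΔP = f(L/D_h)(ρV²/2) = 0.03229·56.64/0.1965·0.2128 = 1.98 Pa.
ΔP = 0.001980 kPa.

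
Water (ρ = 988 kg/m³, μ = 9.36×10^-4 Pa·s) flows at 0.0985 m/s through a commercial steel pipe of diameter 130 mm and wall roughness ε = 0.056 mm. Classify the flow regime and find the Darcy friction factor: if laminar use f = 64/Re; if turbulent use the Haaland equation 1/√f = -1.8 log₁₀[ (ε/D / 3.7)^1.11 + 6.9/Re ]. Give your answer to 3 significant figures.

Re = ρVD/μ = 988·0.0985·0.13/0.000936 = 1.352e+04.
Re > 4000 → turbulent. ε/D = 5.6e-05/0.13 = 0.000431; Haaland: 1/√f = -1.8 log₁₀[4.3e-05 + 0.00051] = 5.862, so f = 0.0291.

f ≈ 0.0291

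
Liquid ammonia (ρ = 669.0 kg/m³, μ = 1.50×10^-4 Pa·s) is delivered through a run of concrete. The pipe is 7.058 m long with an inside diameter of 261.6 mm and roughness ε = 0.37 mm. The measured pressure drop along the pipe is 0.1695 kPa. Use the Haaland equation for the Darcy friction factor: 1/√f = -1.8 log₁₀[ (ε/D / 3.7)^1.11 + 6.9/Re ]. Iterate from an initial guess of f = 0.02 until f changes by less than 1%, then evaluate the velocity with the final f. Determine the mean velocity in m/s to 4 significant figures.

Rearranging Darcy-Weisbach: V = √(2·ΔP·D/(f·L·ρ)). With ε/D = 0.00037/0.2616 = 0.00141, iterate starting from f = 0.02:
  f = 0.02 → V = √(2·169.5·0.2616/(0.02·7.058·669)) = 0.9691 m/s; Re = ρVD/μ = 1.131e+06; f → 0.02163
  f = 0.02163 → V = 0.9318 m/s; Re = 1.087e+06; f → 0.02164
Converged (Δf/f < 1%). With the final f = 0.02164: V = √(2·169.5·0.2616/(0.02164·7.058·669)) = 0.9317 m/s.

V ≈ 0.9317 m/s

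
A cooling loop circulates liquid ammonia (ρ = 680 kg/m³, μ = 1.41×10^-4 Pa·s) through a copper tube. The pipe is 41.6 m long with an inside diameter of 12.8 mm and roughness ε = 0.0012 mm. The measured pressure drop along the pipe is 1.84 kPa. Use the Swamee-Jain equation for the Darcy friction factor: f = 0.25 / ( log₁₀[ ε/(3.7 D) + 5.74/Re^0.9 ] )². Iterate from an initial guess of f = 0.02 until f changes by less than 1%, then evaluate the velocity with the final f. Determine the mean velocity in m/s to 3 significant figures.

Rearranging Darcy-Weisbach: V = √(2·ΔP·D/(f·L·ρ)). With ε/D = 1.2e-06/0.0128 = 9.37e-05, iterate starting from f = 0.02:
  f = 0.02 → V = √(2·1840·0.0128/(0.02·41.6·680)) = 0.2885 m/s; Re = ρVD/μ = 1.781e+04; f → 0.0268
  f = 0.0268 → V = 0.2493 m/s; Re = 1.539e+04; f → 0.02781
  f = 0.02781 → V = 0.2447 m/s; Re = 1.511e+04; f → 0.02794
Converged (Δf/f < 1%). With the final f = 0.02794: V = √(2·1840·0.0128/(0.02794·41.6·680)) = 0.2441 m/s.

V ≈ 0.244 m/s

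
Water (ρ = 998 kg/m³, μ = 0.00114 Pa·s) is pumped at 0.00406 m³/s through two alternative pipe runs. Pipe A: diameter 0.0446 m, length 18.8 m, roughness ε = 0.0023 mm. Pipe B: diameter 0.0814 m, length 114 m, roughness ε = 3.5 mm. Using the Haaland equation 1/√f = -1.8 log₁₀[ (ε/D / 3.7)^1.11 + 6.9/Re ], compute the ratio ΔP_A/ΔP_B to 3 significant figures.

Pipe A: V = Q/A = 0.00406/0.001562 = 2.599 m/s; Re = 1.015e+05; ε/D = 5.16e-05; Haaland → f = 0.01799; ΔP_A = f(L/D)(ρV²/2) = 2.555e+04 Pa.
Pipe B: V = Q/A = 0.00406/0.005204 = 0.7802 m/s; Re = 5.56e+04; ε/D = 0.043; Haaland → f = 0.06739; ΔP_B = f(L/D)(ρV²/2) = 2.867e+04 Pa.
ΔP_A/ΔP_B = 2.555e+04/2.867e+04 = 0.891.

ΔP_A/ΔP_B ≈ 0.891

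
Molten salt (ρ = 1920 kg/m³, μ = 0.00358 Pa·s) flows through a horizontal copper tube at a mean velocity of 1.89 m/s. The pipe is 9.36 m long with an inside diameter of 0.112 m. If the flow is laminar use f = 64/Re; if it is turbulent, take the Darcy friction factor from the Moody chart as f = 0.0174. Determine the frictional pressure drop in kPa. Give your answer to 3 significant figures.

Reynolds number Re = ρVD/μ = 1920 · 1.89 · 0.112 / 0.00358 = 1.135e+05.
Re > 4000 → turbulent; use the Moody-chart value f = 0.0174.
Darcy-Weisbach: ΔP = f(L/D)(ρV²/2) = 0.0174·(9.36/0.112)·(1920·1.89²/2) = 0.0174·83.57·3429 = 4987 Pa.
ΔP = 4987 Pa = 4.99 kPa.

ΔP ≈ 4.99 kPa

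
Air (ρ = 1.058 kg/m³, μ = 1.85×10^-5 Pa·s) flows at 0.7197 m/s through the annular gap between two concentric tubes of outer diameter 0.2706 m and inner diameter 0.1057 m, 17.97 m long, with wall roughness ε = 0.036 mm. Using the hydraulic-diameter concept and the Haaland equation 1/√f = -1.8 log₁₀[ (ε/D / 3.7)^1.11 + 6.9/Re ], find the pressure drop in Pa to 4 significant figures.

ΔP ≈ 1.035 Pa

Hydraulic diameter D_h = 4A/P = D_o - D_i = 0.2706 - 0.1057 = 0.1649 m.
Re = ρVD_h/μ = 1.058·0.7197·0.1649/1.85e-05 = 6787.
ε/D_h = 3.6e-05/0.1649 = 0.000218; Haaland gives 1/√f = -1.8 log₁₀[2.02e-05+0.00102] = 5.372, so f = 0.03466.
ΔP = f(L/D_h)(ρV²/2) = 0.03466·17.97/0.1649·0.274 = 1.035 Pa.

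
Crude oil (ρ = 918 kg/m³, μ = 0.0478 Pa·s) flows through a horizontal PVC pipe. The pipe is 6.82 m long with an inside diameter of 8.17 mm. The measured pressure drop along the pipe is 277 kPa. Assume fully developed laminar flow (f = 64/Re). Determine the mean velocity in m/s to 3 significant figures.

For laminar flow, f = 64/Re with Re = ρVD/μ, so Darcy-Weisbach reduces to ΔP = 32μLV/D². Solving for V: V = ΔP·D²/(32μL) = 2.77e+05·(0.00817)²/(32·0.0478·6.82) = 1.772 m/s.
Check: Re = ρVD/μ = 918·1.772·0.00817/0.0478 = 278.1 < 2300, so the laminar assumption holds.

V ≈ 1.77 m/s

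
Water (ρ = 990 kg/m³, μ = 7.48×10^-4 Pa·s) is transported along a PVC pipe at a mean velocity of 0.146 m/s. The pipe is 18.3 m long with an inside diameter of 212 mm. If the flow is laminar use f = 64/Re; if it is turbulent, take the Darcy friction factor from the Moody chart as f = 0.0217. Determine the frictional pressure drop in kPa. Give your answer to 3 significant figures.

Reynolds number Re = ρVD/μ = 990 · 0.146 · 0.212 / 0.000748 = 4.097e+04.
Re > 4000 → turbulent; use the Moody-chart value f = 0.0217.
Darcy-Weisbach: ΔP = f(L/D)(ρV²/2) = 0.0217·(18.3/0.212)·(990·0.146²/2) = 0.0217·86.32·10.55 = 19.76 Pa.
ΔP = 19.76 Pa = 0.0198 kPa.

ΔP ≈ 0.0198 kPa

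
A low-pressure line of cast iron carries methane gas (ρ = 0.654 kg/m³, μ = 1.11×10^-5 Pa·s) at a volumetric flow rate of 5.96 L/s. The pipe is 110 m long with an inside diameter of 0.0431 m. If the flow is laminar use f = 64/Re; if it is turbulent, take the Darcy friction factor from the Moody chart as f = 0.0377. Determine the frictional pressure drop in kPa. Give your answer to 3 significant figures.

Q = 5.96 L/s = 5.96/1000 = 0.00596 m³/s.
Cross-sectional area A = πD²/4 = π(0.0431)²/4 = 0.001459 m²; mean velocity V = Q/A = 0.00596/0.001459 = 4.085 m/s.
Reynolds number Re = ρVD/μ = 0.654 · 4.085 · 0.0431 / 1.11e-05 = 1.037e+04.
Re > 4000 → turbulent; use the Moody-chart value f = 0.0377.
Darcy-Weisbach: ΔP = f(L/D)(ρV²/2) = 0.0377·(110/0.0431)·(0.654·4.085²/2) = 0.0377·2552·5.457 = 525.1 Pa.
ΔP = 525.1 Pa = 0.525 kPa.

ΔP ≈ 0.525 kPa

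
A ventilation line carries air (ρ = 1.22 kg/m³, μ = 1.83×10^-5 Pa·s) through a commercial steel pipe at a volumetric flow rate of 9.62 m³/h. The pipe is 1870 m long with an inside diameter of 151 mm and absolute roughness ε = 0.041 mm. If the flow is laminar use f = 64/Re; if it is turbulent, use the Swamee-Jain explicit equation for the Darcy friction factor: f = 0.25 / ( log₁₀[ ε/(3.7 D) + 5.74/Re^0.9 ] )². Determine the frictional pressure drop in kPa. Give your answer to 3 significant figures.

Q = 9.62 m³/h = 9.62/3600 = 0.002672 m³/s.
Cross-sectional area A = πD²/4 = π(0.151)²/4 = 0.01791 m²; mean velocity V = Q/A = 0.002672/0.01791 = 0.1492 m/s.
Reynolds number Re = ρVD/μ = 1.22 · 0.1492 · 0.151 / 1.83e-05 = 1502.
Re < 2300 → laminar flow, so f = 64/Re = 64/1502 = 0.04261 (the turbulent correlation is not needed).
Darcy-Weisbach: ΔP = f(L/D)(ρV²/2) = 0.04261·(1870/0.151)·(1.22·0.1492²/2) = 0.04261·1.238e+04·0.01358 = 7.167 Pa.
ΔP = 7.167 Pa = 0.00717 kPa.

ΔP ≈ 0.00717 kPa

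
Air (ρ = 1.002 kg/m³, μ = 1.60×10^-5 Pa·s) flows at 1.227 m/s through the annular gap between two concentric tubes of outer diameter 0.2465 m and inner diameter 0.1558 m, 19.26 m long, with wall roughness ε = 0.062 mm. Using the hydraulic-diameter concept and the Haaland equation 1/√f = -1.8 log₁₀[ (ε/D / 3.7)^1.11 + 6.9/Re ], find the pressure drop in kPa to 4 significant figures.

ΔP ≈ 0.005589 kPa

Hydraulic diameter D_h = 4A/P = D_o - D_i = 0.2465 - 0.1558 = 0.0907 m.
Re = ρVD_h/μ = 1.002·1.227·0.0907/1.6e-05 = 6969.
ε/D_h = 6.2e-05/0.0907 = 0.000684; Haaland gives 1/√f = -1.8 log₁₀[7.18e-05+0.00099] = 5.353, so f = 0.0349.
ΔP = f(L/D_h)(ρV²/2) = 0.0349·19.26/0.0907·0.7543 = 5.589 Pa.
ΔP = 0.005589 kPa.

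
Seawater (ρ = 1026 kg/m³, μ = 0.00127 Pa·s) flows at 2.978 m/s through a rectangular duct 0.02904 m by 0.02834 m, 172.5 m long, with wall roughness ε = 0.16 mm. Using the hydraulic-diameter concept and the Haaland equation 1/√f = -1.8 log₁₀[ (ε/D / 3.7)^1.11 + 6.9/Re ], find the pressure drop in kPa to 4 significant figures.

ΔP ≈ 891.9 kPa

Hydraulic diameter D_h = 4A/P = 4·(0.02904·0.02834)/(2·(0.02904+0.02834)) = 0.003292/0.1148 = 0.02869 m.
Re = ρVD_h/μ = 1026·2.978·0.02869/0.00127 = 6.901e+04.
ε/D_h = 0.00016/0.02869 = 0.00558; Haaland gives 1/√f = -1.8 log₁₀[0.000738+0.0001] = 5.538, so f = 0.0326.
ΔP = f(L/D_h)(ρV²/2) = 0.0326·172.5/0.02869·4550 = 8.919e+05 Pa.
ΔP = 891.9 kPa.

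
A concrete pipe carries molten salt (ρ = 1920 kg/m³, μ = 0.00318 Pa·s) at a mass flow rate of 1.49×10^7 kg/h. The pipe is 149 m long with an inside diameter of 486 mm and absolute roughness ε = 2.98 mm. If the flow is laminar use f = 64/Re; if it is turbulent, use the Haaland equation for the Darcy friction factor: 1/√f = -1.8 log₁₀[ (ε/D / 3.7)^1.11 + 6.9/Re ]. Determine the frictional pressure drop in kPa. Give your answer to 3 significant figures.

ΔP ≈ 1290 kPa

ṁ = 1.49×10^7 kg/h = 1.49×10^7/3600 = 4139 kg/s.
A = πD²/4 = π(0.486)²/4 = 0.1855 m²; mean velocity V = ṁ/(ρA) = 4139/(1920 · 0.1855) = 11.62 m/s.
Reynolds number Re = ρVD/μ = 1920 · 11.62 · 0.486 / 0.00318 = 3.41e+06.
Re > 4000 → turbulent. Relative roughness ε/D = 0.00298/0.486 = 0.00613. Haaland: 1/√f = -1.8 log₁₀[(0.00613/3.7)^1.11 + 6.9/3.41e+06] = -1.8 log₁₀[0.000819 + 2.02e-06] = 5.554, so f = 0.03242.
Darcy-Weisbach: ΔP = f(L/D)(ρV²/2) = 0.03242·(149/0.486)·(1920·11.62²/2) = 0.03242·306.6·1.296e+05 = 1.289e+06 Pa.
ΔP = 1.289e+06 Pa = 1290 kPa.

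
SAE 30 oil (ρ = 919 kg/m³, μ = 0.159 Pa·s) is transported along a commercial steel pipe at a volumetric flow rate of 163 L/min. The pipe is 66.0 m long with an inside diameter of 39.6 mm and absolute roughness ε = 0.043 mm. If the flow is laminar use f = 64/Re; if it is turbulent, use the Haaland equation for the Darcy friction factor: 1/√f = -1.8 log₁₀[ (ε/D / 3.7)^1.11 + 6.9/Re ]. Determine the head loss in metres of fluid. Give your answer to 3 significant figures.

h_f ≈ 52.4 m

Q = 163 L/min = 163/60000 = 0.002717 m³/s.
Cross-sectional area A = πD²/4 = π(0.0396)²/4 = 0.001232 m²; mean velocity V = Q/A = 0.002717/0.001232 = 2.206 m/s.
Reynolds number Re = ρVD/μ = 919 · 2.206 · 0.0396 / 0.159 = 504.9.
Re < 2300 → laminar flow, so f = 64/Re = 64/504.9 = 0.1268 (the turbulent correlation is not needed).
Darcy-Weisbach: ΔP = f(L/D)(ρV²/2) = 0.1268·(66/0.0396)·(919·2.206²/2) = 0.1268·1667·2236 = 4.723e+05 Pa.
Head loss h_f = ΔP/(ρg) = 4.723e+05/(919·9.81) = 52.4 m.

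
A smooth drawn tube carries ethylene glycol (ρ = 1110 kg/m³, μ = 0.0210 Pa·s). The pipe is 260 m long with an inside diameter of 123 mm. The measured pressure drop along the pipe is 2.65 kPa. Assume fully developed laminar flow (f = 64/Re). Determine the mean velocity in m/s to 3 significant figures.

For laminar flow, f = 64/Re with Re = ρVD/μ, so Darcy-Weisbach reduces to ΔP = 32μLV/D². Solving for V: V = ΔP·D²/(32μL) = 2650·(0.123)²/(32·0.021·260) = 0.2295 m/s.
Check: Re = ρVD/μ = 1110·0.2295·0.123/0.021 = 1492 < 2300, so the laminar assumption holds.

V ≈ 0.229 m/s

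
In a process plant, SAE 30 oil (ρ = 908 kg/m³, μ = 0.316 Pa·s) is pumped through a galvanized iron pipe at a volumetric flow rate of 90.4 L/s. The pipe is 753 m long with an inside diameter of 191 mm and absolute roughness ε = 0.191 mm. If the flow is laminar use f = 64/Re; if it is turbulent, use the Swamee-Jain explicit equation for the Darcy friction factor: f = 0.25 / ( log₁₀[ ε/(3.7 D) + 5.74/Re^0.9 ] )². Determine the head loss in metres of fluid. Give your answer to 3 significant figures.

h_f ≈ 73.9 m

Q = 90.4 L/s = 90.4/1000 = 0.0904 m³/s.
Cross-sectional area A = πD²/4 = π(0.191)²/4 = 0.02865 m²; mean velocity V = Q/A = 0.0904/0.02865 = 3.155 m/s.
Reynolds number Re = ρVD/μ = 908 · 3.155 · 0.191 / 0.316 = 1732.
Re < 2300 → laminar flow, so f = 64/Re = 64/1732 = 0.03696 (the turbulent correlation is not needed).
Darcy-Weisbach: ΔP = f(L/D)(ρV²/2) = 0.03696·(753/0.191)·(908·3.155²/2) = 0.03696·3942·4519 = 6.585e+05 Pa.
Head loss h_f = ΔP/(ρg) = 6.585e+05/(908·9.81) = 73.9 m.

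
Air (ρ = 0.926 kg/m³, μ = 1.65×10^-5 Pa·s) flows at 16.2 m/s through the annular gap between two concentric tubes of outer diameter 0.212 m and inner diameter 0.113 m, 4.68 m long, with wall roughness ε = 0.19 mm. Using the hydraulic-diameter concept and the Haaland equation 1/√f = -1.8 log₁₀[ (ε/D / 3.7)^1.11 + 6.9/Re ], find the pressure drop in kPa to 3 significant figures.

ΔP ≈ 0.143 kPa

Hydraulic diameter D_h = 4A/P = D_o - D_i = 0.212 - 0.113 = 0.099 m.
Re = ρVD_h/μ = 0.926·16.2·0.099/1.65e-05 = 9.001e+04.
ε/D_h = 0.00019/0.099 = 0.00192; Haaland gives 1/√f = -1.8 log₁₀[0.000226+7.67e-05] = 6.335, so f = 0.02492.
ΔP = f(L/D_h)(ρV²/2) = 0.02492·4.68/0.099·121.5 = 143.1 Pa.
ΔP = 0.143 kPa.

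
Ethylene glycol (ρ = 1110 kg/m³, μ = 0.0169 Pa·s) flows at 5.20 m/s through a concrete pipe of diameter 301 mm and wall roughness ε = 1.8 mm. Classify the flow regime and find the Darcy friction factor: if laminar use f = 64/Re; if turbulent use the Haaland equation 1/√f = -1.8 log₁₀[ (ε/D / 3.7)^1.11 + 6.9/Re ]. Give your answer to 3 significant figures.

Re = ρVD/μ = 1110·5.2·0.301/0.0169 = 1.028e+05.
Re > 4000 → turbulent. ε/D = 0.0018/0.301 = 0.00598; Haaland: 1/√f = -1.8 log₁₀[0.000797 + 6.71e-05] = 5.514, so f = 0.03289.

f ≈ 0.0329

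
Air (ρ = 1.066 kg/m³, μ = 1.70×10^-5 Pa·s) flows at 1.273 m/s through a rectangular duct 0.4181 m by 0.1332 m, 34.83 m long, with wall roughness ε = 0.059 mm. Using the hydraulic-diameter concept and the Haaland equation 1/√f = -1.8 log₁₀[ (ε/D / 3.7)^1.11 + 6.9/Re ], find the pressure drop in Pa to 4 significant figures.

ΔP ≈ 4.117 Pa

Hydraulic diameter D_h = 4A/P = 4·(0.4181·0.1332)/(2·(0.4181+0.1332)) = 0.2228/1.103 = 0.202 m.
Re = ρVD_h/μ = 1.066·1.273·0.202/1.7e-05 = 1.613e+04.
ε/D_h = 5.9e-05/0.202 = 0.000292; Haaland gives 1/√f = -1.8 log₁₀[2.79e-05+0.000428] = 6.014, so f = 0.02765.
ΔP = f(L/D_h)(ρV²/2) = 0.02765·34.83/0.202·0.8637 = 4.117 Pa.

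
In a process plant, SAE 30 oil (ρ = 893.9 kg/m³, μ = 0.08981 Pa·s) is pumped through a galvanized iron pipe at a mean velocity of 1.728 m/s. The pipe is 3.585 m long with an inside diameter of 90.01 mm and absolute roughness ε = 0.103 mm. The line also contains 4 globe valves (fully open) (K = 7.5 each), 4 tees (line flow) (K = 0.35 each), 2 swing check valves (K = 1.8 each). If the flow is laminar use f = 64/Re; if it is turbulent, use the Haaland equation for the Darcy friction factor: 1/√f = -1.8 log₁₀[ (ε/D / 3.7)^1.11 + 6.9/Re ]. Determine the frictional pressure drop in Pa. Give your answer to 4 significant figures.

ΔP ≈ 48910 Pa

Reynolds number Re = ρVD/μ = 893.9 · 1.728 · 0.09001 / 0.0898 = 1548.
Re < 2300 → laminar flow, so f = 64/Re = 64/1548 = 0.04134 (the turbulent correlation is not needed).
Total minor-loss coefficient ΣK = 4·7.5 + 4·0.35 + 2·1.8 = 35.
ΔP = [f·L/D + ΣK]·(ρV²/2) = [0.04134·3.585/0.09001 + 35]·(893.9·1.728²/2) = [1.647 + 35]·1335 = 4.891e+04 Pa.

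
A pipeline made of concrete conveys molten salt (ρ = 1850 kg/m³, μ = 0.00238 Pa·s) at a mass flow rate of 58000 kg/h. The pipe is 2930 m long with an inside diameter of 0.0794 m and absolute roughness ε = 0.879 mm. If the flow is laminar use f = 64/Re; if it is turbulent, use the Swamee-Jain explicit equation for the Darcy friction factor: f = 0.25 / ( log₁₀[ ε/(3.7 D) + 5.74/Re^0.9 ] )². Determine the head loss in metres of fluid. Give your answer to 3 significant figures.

h_f ≈ 233 m

ṁ = 58000 kg/h = 58000/3600 = 16.11 kg/s.
A = πD²/4 = π(0.0794)²/4 = 0.004951 m²; mean velocity V = ṁ/(ρA) = 16.11/(1850 · 0.004951) = 1.759 m/s.
Reynolds number Re = ρVD/μ = 1850 · 1.759 · 0.0794 / 0.00238 = 1.086e+05.
Re > 4000 → turbulent. Relative roughness ε/D = 0.000879/0.0794 = 0.0111. Swamee-Jain: f = 0.25/(log₁₀[0.0111/3.7 + 5.74/1.086e+05^0.9])² = 0.25/(log₁₀[0.00299 + 0.000169])² = 0.25/(-2.5)² = 0.03999.
Darcy-Weisbach: ΔP = f(L/D)(ρV²/2) = 0.03999·(2930/0.0794)·(1850·1.759²/2) = 0.03999·3.69e+04·2861 = 4.223e+06 Pa.
Head loss h_f = ΔP/(ρg) = 4.223e+06/(1850·9.81) = 233 m.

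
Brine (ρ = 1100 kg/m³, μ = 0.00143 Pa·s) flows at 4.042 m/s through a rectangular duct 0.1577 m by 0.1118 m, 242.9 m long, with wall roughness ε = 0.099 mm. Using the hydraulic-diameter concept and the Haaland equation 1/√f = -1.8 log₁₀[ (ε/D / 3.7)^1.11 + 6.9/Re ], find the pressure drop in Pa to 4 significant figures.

ΔP ≈ 319900 Pa

Hydraulic diameter D_h = 4A/P = 4·(0.1577·0.1118)/(2·(0.1577+0.1118)) = 0.07052/0.539 = 0.1308 m.
Re = ρVD_h/μ = 1100·4.042·0.1308/0.00143 = 4.068e+05.
ε/D_h = 9.9e-05/0.1308 = 0.000757; Haaland gives 1/√f = -1.8 log₁₀[8.03e-05+1.7e-05] = 7.221, so f = 0.01918.
ΔP = f(L/D_h)(ρV²/2) = 0.01918·242.9/0.1308·8986 = 3.199e+05 Pa.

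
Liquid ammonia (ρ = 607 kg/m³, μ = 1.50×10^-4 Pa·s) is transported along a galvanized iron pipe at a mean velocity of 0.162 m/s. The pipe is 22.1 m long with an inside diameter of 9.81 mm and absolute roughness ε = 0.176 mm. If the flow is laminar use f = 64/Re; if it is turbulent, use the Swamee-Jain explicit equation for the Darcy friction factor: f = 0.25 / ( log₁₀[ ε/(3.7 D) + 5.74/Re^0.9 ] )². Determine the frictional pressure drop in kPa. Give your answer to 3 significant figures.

Reynolds number Re = ρVD/μ = 607 · 0.162 · 0.00981 / 0.00015 = 6431.
Re > 4000 → turbulent. Relative roughness ε/D = 0.000176/0.00981 = 0.0179. Swamee-Jain: f = 0.25/(log₁₀[0.0179/3.7 + 5.74/6431^0.9])² = 0.25/(log₁₀[0.00485 + 0.00215])² = 0.25/(-2.155)² = 0.05382.
Darcy-Weisbach: ΔP = f(L/D)(ρV²/2) = 0.05382·(22.1/0.00981)·(607·0.162²/2) = 0.05382·2253·7.965 = 965.7 Pa.
ΔP = 965.7 Pa = 0.966 kPa.

ΔP ≈ 0.966 kPa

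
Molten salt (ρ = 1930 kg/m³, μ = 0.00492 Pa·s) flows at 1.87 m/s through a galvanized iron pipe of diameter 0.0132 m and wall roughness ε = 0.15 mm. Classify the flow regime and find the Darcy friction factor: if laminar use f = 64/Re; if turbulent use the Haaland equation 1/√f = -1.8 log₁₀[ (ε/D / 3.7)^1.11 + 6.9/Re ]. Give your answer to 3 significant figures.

f ≈ 0.0446

Re = ρVD/μ = 1930·1.87·0.0132/0.00492 = 9683.
Re > 4000 → turbulent. ε/D = 0.00015/0.0132 = 0.0114; Haaland: 1/√f = -1.8 log₁₀[0.00163 + 0.000713] = 4.736, so f = 0.04458.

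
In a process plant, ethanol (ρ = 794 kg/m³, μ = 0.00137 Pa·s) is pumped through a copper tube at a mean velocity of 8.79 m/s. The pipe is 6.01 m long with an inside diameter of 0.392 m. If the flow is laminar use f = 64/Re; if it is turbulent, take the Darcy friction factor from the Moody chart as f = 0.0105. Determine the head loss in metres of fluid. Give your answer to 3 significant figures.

h_f ≈ 0.634 m

Reynolds number Re = ρVD/μ = 794 · 8.79 · 0.392 / 0.00137 = 1.997e+06.
Re > 4000 → turbulent; use the Moody-chart value f = 0.0105.
Darcy-Weisbach: ΔP = f(L/D)(ρV²/2) = 0.0105·(6.01/0.392)·(794·8.79²/2) = 0.0105·15.33·3.067e+04 = 4938 Pa.
Head loss h_f = ΔP/(ρg) = 4938/(794·9.81) = 0.634 m.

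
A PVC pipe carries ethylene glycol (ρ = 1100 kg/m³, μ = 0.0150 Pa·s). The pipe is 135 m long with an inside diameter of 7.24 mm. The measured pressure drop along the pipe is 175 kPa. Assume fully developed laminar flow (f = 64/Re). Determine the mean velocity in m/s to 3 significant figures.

For laminar flow, f = 64/Re with Re = ρVD/μ, so Darcy-Weisbach reduces to ΔP = 32μLV/D². Solving for V: V = ΔP·D²/(32μL) = 1.75e+05·(0.00724)²/(32·0.015·135) = 0.1416 m/s.
Check: Re = ρVD/μ = 1100·0.1416·0.00724/0.015 = 75.16 < 2300, so the laminar assumption holds.

V ≈ 0.142 m/s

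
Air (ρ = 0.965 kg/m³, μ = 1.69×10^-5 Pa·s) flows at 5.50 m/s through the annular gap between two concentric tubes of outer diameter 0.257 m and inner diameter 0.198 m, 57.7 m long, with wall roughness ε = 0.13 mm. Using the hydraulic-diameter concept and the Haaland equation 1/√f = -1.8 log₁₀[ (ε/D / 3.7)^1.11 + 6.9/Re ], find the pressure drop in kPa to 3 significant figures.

Hydraulic diameter D_h = 4A/P = D_o - D_i = 0.257 - 0.198 = 0.059 m.
Re = ρVD_h/μ = 0.965·5.5·0.059/1.69e-05 = 1.853e+04.
ε/D_h = 0.00013/0.059 = 0.0022; Haaland gives 1/√f = -1.8 log₁₀[0.000263+0.000372] = 5.754, so f = 0.0302.
ΔP = f(L/D_h)(ρV²/2) = 0.0302·57.7/0.059·14.6 = 431.1 Pa.
ΔP = 0.431 kPa.

ΔP ≈ 0.431 kPa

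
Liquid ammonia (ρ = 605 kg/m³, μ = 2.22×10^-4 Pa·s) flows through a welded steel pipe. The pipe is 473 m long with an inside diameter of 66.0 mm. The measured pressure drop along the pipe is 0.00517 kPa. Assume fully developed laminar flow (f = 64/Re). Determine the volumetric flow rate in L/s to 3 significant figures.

For laminar flow, f = 64/Re with Re = ρVD/μ, so Darcy-Weisbach reduces to ΔP = 32μLV/D². Solving for V: V = ΔP·D²/(32μL) = 5.17·(0.066)²/(32·0.000222·473) = 0.006702 m/s.
Check: Re = ρVD/μ = 605·0.006702·0.066/0.000222 = 1205 < 2300, so the laminar assumption holds.
Q = V·A = 0.006702·(π/4·0.066²) = 2.293e-05 m³/s = 0.0229 L/s.

Q ≈ 0.0229 L/s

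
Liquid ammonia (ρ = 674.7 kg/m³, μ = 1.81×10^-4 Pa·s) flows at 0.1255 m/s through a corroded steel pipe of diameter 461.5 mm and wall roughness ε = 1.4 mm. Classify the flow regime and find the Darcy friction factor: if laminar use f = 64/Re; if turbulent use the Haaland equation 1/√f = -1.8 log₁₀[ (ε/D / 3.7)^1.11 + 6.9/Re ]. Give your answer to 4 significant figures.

f ≈ 0.02685

Re = ρVD/μ = 674.7·0.1255·0.4615/0.000181 = 2.159e+05.
Re > 4000 → turbulent. ε/D = 0.0014/0.4615 = 0.00303; Haaland: 1/√f = -1.8 log₁₀[0.000375 + 3.2e-05] = 6.102, so f = 0.02685.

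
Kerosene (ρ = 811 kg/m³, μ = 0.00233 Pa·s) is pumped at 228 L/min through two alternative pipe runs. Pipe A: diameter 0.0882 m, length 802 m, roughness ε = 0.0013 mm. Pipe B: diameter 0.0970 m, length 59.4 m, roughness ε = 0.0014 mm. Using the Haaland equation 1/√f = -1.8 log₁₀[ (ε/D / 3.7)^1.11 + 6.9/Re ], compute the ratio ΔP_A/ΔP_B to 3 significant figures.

Pipe A: V = Q/A = 0.0038/0.00611 = 0.622 m/s; Re = 1.909e+04; ε/D = 1.47e-05; Haaland → f = 0.02607; ΔP_A = f(L/D)(ρV²/2) = 3.718e+04 Pa.
Pipe B: V = Q/A = 0.0038/0.00739 = 0.5142 m/s; Re = 1.736e+04; ε/D = 1.44e-05; Haaland → f = 0.0267; ΔP_B = f(L/D)(ρV²/2) = 1753 Pa.
ΔP_A/ΔP_B = 3.718e+04/1753 = 21.2.

ΔP_A/ΔP_B ≈ 21.2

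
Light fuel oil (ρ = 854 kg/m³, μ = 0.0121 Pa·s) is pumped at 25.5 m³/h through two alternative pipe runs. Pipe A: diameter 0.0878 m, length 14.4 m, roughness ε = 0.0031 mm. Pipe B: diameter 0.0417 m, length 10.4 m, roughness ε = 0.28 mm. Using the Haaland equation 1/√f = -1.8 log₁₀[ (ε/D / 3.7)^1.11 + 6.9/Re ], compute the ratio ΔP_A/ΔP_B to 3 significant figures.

Pipe A: V = Q/A = 0.007083/0.006055 = 1.17 m/s; Re = 7250; ε/D = 3.53e-05; Haaland → f = 0.03384; ΔP_A = f(L/D)(ρV²/2) = 3243 Pa.
Pipe B: V = Q/A = 0.007083/0.001366 = 5.187 m/s; Re = 1.526e+04; ε/D = 0.00671; Haaland → f = 0.03755; ΔP_B = f(L/D)(ρV²/2) = 1.076e+05 Pa.
ΔP_A/ΔP_B = 3243/1.076e+05 = 0.0302.

ΔP_A/ΔP_B ≈ 0.0302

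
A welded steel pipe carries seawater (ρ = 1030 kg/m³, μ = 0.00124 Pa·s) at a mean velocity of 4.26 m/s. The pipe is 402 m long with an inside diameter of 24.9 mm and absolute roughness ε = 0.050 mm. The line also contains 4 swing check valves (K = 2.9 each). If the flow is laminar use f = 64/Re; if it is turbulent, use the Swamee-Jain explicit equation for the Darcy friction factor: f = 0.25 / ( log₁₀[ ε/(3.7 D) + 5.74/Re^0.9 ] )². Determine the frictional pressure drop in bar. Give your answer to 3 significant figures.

Reynolds number Re = ρVD/μ = 1030 · 4.26 · 0.0249 / 0.00124 = 8.811e+04.
Re > 4000 → turbulent. Relative roughness ε/D = 5e-05/0.0249 = 0.00201. Swamee-Jain: f = 0.25/(log₁₀[0.00201/3.7 + 5.74/8.811e+04^0.9])² = 0.25/(log₁₀[0.000543 + 0.000203])² = 0.25/(-3.127)² = 0.02556.
Total minor-loss coefficient ΣK = 4·2.9 = 11.6.
ΔP = [f·L/D + ΣK]·(ρV²/2) = [0.02556·402/0.0249 + 11.6]·(1030·4.26²/2) = [412.7 + 11.6]·9346 = 3.966e+06 Pa.
ΔP = 3.966e+06 Pa = 39.7 bar.

ΔP ≈ 39.7 bar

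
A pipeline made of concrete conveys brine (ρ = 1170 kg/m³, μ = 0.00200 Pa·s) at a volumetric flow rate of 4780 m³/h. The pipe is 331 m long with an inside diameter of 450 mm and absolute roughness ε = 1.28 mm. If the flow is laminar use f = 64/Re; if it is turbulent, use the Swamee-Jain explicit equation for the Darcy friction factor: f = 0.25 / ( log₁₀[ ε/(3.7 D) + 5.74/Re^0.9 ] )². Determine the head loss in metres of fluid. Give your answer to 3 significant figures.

Q = 4780 m³/h = 4780/3600 = 1.328 m³/s.
Cross-sectional area A = πD²/4 = π(0.45)²/4 = 0.159 m²; mean velocity V = Q/A = 1.328/0.159 = 8.349 m/s.
Reynolds number Re = ρVD/μ = 1170 · 8.349 · 0.45 / 0.002 = 2.198e+06.
Re > 4000 → turbulent. Relative roughness ε/D = 0.00128/0.45 = 0.00284. Swamee-Jain: f = 0.25/(log₁₀[0.00284/3.7 + 5.74/2.198e+06^0.9])² = 0.25/(log₁₀[0.000769 + 1.12e-05])² = 0.25/(-3.108)² = 0.02588.
Darcy-Weisbach: ΔP = f(L/D)(ρV²/2) = 0.02588·(331/0.45)·(1170·8.349²/2) = 0.02588·735.6·4.077e+04 = 7.762e+05 Pa.
Head loss h_f = ΔP/(ρg) = 7.762e+05/(1170·9.81) = 67.6 m.

h_f ≈ 67.6 m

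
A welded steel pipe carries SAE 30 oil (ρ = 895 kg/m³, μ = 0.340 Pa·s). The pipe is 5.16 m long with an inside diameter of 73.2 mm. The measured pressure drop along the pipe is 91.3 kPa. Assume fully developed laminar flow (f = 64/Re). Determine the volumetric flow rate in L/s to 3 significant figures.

Q ≈ 36.7 L/s

For laminar flow, f = 64/Re with Re = ρVD/μ, so Darcy-Weisbach reduces to ΔP = 32μLV/D². Solving for V: V = ΔP·D²/(32μL) = 9.13e+04·(0.0732)²/(32·0.34·5.16) = 8.714 m/s.
Check: Re = ρVD/μ = 895·8.714·0.0732/0.34 = 1679 < 2300, so the laminar assumption holds.
Q = V·A = 8.714·(π/4·0.0732²) = 0.03667 m³/s = 36.7 L/s.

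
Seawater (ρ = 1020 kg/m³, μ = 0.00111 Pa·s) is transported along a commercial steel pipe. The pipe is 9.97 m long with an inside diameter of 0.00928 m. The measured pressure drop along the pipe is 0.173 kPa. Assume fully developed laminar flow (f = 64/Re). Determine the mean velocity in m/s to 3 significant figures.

V ≈ 0.0421 m/s

For laminar flow, f = 64/Re with Re = ρVD/μ, so Darcy-Weisbach reduces to ΔP = 32μLV/D². Solving for V: V = ΔP·D²/(32μL) = 173·(0.00928)²/(32·0.00111·9.97) = 0.04207 m/s.
Check: Re = ρVD/μ = 1020·0.04207·0.00928/0.00111 = 358.8 < 2300, so the laminar assumption holds.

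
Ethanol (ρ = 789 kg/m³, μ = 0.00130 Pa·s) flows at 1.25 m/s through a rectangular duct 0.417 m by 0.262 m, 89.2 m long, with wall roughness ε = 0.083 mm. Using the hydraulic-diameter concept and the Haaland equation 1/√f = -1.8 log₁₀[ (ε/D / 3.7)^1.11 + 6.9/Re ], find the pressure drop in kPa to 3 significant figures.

ΔP ≈ 2.88 kPa

Hydraulic diameter D_h = 4A/P = 4·(0.417·0.262)/(2·(0.417+0.262)) = 0.437/1.358 = 0.3218 m.
Re = ρVD_h/μ = 789·1.25·0.3218/0.0013 = 2.441e+05.
ε/D_h = 8.3e-05/0.3218 = 0.000258; Haaland gives 1/√f = -1.8 log₁₀[2.43e-05+2.83e-05] = 7.702, so f = 0.01686.
ΔP = f(L/D_h)(ρV²/2) = 0.01686·89.2/0.3218·616.4 = 2880 Pa.
ΔP = 2.88 kPa.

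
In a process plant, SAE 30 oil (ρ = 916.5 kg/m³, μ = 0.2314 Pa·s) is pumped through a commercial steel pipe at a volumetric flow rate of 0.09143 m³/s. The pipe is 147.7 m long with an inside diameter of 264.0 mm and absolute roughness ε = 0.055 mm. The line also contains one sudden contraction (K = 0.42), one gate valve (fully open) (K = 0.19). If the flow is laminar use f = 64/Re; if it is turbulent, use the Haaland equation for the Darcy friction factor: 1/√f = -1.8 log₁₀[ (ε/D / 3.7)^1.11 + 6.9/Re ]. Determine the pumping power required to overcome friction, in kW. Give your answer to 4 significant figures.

P ≈ 2.468 kW

Cross-sectional area A = πD²/4 = π(0.264)²/4 = 0.05474 m²; mean velocity V = Q/A = 0.09143/0.05474 = 1.67 m/s.
Reynolds number Re = ρVD/μ = 916.5 · 1.67 · 0.264 / 0.231 = 1746.
Re < 2300 → laminar flow, so f = 64/Re = 64/1746 = 0.03665 (the turbulent correlation is not needed).
Total minor-loss coefficient ΣK = 1·0.42 + 1·0.19 = 0.61.
ΔP = [f·L/D + ΣK]·(ρV²/2) = [0.03665·147.7/0.264 + 0.61]·(916.5·1.67²/2) = [20.5 + 0.61]·1278 = 2.699e+04 Pa.
Pumping power P = QΔP = 0.09143·2.699e+04 = 2467.7 W = 2.468 kW.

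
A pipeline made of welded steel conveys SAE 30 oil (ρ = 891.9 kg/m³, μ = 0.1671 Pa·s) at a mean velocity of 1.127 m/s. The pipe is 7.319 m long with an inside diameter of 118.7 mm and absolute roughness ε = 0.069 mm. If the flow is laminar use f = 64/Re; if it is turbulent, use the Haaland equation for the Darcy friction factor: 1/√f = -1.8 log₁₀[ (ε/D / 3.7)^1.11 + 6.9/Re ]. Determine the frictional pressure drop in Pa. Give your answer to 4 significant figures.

Reynolds number Re = ρVD/μ = 891.9 · 1.127 · 0.1187 / 0.167 = 714.
Re < 2300 → laminar flow, so f = 64/Re = 64/714 = 0.08963 (the turbulent correlation is not needed).
Darcy-Weisbach: ΔP = f(L/D)(ρV²/2) = 0.08963·(7.319/0.1187)·(891.9·1.127²/2) = 0.08963·61.66·566.4 = 3130 Pa.

ΔP ≈ 3130 Pa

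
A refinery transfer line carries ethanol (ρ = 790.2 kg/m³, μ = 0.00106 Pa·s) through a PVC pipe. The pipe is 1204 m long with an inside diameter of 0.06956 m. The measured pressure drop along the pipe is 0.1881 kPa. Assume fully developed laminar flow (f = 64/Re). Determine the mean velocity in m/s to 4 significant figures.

For laminar flow, f = 64/Re with Re = ρVD/μ, so Darcy-Weisbach reduces to ΔP = 32μLV/D². Solving for V: V = ΔP·D²/(32μL) = 188.1·(0.06956)²/(32·0.00106·1204) = 0.02229 m/s.
Check: Re = ρVD/μ = 790.2·0.02229·0.06956/0.00106 = 1156 < 2300, so the laminar assumption holds.

V ≈ 0.02229 m/s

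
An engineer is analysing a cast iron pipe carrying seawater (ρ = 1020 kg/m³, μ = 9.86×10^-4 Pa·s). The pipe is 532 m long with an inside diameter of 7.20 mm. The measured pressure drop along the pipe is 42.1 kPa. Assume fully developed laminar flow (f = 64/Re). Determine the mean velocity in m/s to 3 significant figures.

V ≈ 0.130 m/s

For laminar flow, f = 64/Re with Re = ρVD/μ, so Darcy-Weisbach reduces to ΔP = 32μLV/D². Solving for V: V = ΔP·D²/(32μL) = 4.21e+04·(0.0072)²/(32·0.000986·532) = 0.13 m/s.
Check: Re = ρVD/μ = 1020·0.13·0.0072/0.000986 = 968.4 < 2300, so the laminar assumption holds.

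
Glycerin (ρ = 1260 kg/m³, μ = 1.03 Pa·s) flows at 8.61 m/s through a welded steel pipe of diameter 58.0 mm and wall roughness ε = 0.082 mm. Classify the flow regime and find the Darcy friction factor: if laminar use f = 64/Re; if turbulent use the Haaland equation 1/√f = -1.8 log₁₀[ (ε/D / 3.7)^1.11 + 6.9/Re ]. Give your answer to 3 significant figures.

Re = ρVD/μ = 1260·8.61·0.058/1.03 = 610.9.
Re < 2300 → laminar, so f = 64/Re = 0.1048 (roughness is irrelevant in laminar flow).

f ≈ 0.105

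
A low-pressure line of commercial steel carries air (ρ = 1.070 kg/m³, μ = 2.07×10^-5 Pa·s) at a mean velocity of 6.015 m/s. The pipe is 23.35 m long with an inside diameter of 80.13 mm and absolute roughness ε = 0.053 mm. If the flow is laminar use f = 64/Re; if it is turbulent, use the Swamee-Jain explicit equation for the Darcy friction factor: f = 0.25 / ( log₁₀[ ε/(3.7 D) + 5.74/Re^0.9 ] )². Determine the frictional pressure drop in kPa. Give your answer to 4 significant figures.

Reynolds number Re = ρVD/μ = 1.07 · 6.015 · 0.08013 / 2.07e-05 = 2.491e+04.
Re > 4000 → turbulent. Relative roughness ε/D = 5.3e-05/0.08013 = 0.000661. Swamee-Jain: f = 0.25/(log₁₀[0.000661/3.7 + 5.74/2.491e+04^0.9])² = 0.25/(log₁₀[0.000179 + 0.000634])² = 0.25/(-3.09)² = 0.02618.
Darcy-Weisbach: ΔP = f(L/D)(ρV²/2) = 0.02618·(23.35/0.08013)·(1.07·6.015²/2) = 0.02618·291.4·19.36 = 147.7 Pa.
ΔP = 147.7 Pa = 0.1477 kPa.

ΔP ≈ 0.1477 kPa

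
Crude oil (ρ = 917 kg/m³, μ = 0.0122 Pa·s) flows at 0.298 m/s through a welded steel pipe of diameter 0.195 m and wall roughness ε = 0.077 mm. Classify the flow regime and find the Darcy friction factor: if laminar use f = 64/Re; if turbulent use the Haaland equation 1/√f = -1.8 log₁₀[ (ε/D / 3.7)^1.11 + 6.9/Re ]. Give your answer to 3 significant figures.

f ≈ 0.0396

Re = ρVD/μ = 917·0.298·0.195/0.0122 = 4368.
Re > 4000 → turbulent. ε/D = 7.7e-05/0.195 = 0.000395; Haaland: 1/√f = -1.8 log₁₀[3.9e-05 + 0.00158] = 5.023, so f = 0.03963.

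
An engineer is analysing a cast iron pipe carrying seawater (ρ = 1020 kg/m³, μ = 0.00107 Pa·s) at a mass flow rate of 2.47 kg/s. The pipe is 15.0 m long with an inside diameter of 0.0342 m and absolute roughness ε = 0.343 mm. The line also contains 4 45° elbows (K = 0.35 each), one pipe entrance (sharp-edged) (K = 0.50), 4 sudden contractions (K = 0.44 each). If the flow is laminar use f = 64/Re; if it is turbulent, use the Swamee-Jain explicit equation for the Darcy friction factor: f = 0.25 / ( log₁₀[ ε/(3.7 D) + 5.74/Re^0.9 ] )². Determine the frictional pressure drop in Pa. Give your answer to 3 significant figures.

ΔP ≈ 73400 Pa

A = πD²/4 = π(0.0342)²/4 = 0.0009186 m²; mean velocity V = ṁ/(ρA) = 2.47/(1020 · 0.0009186) = 2.636 m/s.
Reynolds number Re = ρVD/μ = 1020 · 2.636 · 0.0342 / 0.00107 = 8.594e+04.
Re > 4000 → turbulent. Relative roughness ε/D = 0.000343/0.0342 = 0.01. Swamee-Jain: f = 0.25/(log₁₀[0.01/3.7 + 5.74/8.594e+04^0.9])² = 0.25/(log₁₀[0.00271 + 0.000208])² = 0.25/(-2.535)² = 0.03891.
Total minor-loss coefficient ΣK = 4·0.35 + 1·0.5 + 4·0.44 = 3.66.
ΔP = [f·L/D + ΣK]·(ρV²/2) = [0.03891·15/0.0342 + 3.66]·(1020·2.636²/2) = [17.07 + 3.66]·3544 = 7.345e+04 Pa.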